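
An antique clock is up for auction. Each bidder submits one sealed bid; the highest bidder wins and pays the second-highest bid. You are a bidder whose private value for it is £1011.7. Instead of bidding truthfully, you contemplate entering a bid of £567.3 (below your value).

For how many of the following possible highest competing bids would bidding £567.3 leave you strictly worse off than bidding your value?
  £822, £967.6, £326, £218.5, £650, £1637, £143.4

The deviation hurts exactly when the highest competing bid lies strictly between £567.3 and £1011.7 — underbidding then forfeits a profitable win.
£822: inside the interval → strictly worse (loss £189.7).
£967.6: inside the interval → strictly worse (loss £44.1).
£326: below both → same outcome either way.
£218.5: below both → same outcome either way.
£650: inside the interval → strictly worse (loss £361.7).
£1637: above both → same outcome either way.
£143.4: below both → same outcome either way.
Count: 3.

3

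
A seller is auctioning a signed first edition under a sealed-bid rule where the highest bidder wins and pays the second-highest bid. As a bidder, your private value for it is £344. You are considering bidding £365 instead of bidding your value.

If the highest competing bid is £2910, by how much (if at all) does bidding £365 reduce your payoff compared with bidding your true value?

£0

Bidding your value £344: you lose (since £344 < £2910). Payoff £0.
Bidding £365: you lose. Payoff £0.
Difference = £0 − £0 = £0; both bids lead to the same outcome because the competing bid is above both your value and your alternative bid.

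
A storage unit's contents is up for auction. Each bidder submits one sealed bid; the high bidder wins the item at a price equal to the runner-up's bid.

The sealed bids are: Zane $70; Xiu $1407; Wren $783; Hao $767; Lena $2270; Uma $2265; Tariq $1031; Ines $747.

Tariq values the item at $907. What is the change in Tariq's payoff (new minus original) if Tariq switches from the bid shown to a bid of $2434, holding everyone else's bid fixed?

−$1363

The highest bid among the other bidders is $2270; Tariq's bid doesn't change that.
Original bid $1031: Tariq is not highest (top rival bid is $2270); payoff $0.
Alternative bid $2434: Tariq is highest, pays the top rival bid $2270; payoff $907 − $2270 = −$1363.
Change in payoff = −$1363 − ($0) = −$1363.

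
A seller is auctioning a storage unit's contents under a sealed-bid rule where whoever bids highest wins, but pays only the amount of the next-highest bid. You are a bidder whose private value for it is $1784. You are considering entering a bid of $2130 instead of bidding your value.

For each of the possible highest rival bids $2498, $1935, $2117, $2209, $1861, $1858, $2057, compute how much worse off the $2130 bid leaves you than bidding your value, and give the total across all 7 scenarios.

$908

The deviation costs you only when the competing bid falls strictly between $1784 and $2130; elsewhere both bids give the same outcome.
$2498: outcomes coincide → loss $0.
$1935: truthful payoff $0, deviation payoff −$151 → loss $151.
$2117: truthful payoff $0, deviation payoff −$333 → loss $333.
$2209: outcomes coincide → loss $0.
$1861: truthful payoff $0, deviation payoff −$77 → loss $77.
$1858: truthful payoff $0, deviation payoff −$74 → loss $74.
$2057: truthful payoff $0, deviation payoff −$273 → loss $273.
Total loss = $151 + $333 + $77 + $74 + $273 = $908.
Because the price is fixed by the runner-up's bid, deviating from your value can only change a good outcome into a bad one — never the reverse.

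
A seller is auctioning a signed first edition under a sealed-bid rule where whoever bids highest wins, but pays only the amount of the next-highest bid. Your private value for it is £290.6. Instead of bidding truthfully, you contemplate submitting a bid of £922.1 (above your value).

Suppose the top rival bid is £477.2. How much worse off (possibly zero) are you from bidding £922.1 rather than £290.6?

Bidding your value £290.6: you lose (since £290.6 < £477.2). Payoff £0.
Bidding £922.1: you win and pay £477.2. Payoff £290.6 − £477.2 = −£186.6.
The competing bid £477.2 lies between your value and your inflated bid, so overbidding wins an item priced above your value.
Loss from deviating = £0 − (−£186.6) = £186.6.

£186.6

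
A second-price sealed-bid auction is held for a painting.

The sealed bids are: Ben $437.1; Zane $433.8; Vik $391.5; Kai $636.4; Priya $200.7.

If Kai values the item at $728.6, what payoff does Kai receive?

Highest bid: Kai at $636.4, so Kai wins.
Second-highest bid: Ben at $437.1 — that is the price the winner pays.
Kai's payoff = value − price = $728.6 − $437.1 = $291.5.

$291.5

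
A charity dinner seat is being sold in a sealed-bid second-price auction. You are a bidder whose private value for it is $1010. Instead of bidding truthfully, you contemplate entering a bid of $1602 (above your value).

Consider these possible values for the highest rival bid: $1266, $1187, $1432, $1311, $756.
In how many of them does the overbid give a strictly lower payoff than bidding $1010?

The deviation hurts exactly when the highest competing bid lies strictly between $1010 and $1602 — overbidding then wins at a price above your value.
$1266: inside the interval → strictly worse (loss $256).
$1187: inside the interval → strictly worse (loss $177).
$1432: inside the interval → strictly worse (loss $422).
$1311: inside the interval → strictly worse (loss $301).
$756: below both → same outcome either way.
Count: 4.

4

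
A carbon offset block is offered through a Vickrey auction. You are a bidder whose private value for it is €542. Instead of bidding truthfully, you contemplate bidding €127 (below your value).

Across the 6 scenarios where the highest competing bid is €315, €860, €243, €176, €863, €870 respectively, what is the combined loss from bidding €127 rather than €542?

The deviation costs you only when the competing bid falls strictly between €127 and €542; elsewhere both bids give the same outcome.
€315: truthful payoff €227, deviation payoff €0 → loss €227.
€860: outcomes coincide → loss €0.
€243: truthful payoff €299, deviation payoff €0 → loss €299.
€176: truthful payoff €366, deviation payoff €0 → loss €366.
€863: outcomes coincide → loss €0.
€870: outcomes coincide → loss €0.
Total loss = €227 + €299 + €366 = €892.

€892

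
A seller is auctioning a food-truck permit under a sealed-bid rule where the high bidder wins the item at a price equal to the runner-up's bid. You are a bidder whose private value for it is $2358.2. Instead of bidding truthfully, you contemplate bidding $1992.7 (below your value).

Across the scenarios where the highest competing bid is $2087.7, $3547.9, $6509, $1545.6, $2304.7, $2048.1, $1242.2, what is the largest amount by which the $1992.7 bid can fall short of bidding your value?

$310.1

$2087.7: truthful gives $270.5, deviation gives $0 → loss $270.5.
$3547.9: same outcome either way → loss $0.
$6509: same outcome either way → loss $0.
$1545.6: same outcome either way → loss $0.
$2304.7: truthful gives $53.5, deviation gives $0 → loss $53.5.
$2048.1: truthful gives $310.1, deviation gives $0 → loss $310.1.
$1242.2: same outcome either way → loss $0.
Maximum loss: $310.1.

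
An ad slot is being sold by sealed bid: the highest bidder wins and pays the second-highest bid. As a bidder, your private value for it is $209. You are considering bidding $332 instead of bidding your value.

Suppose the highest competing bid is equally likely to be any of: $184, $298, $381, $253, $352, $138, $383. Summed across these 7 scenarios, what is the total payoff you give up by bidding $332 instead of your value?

$133

The deviation costs you only when the competing bid falls strictly between $209 and $332; elsewhere both bids give the same outcome.
$184: outcomes coincide → loss $0.
$298: truthful payoff $0, deviation payoff −$89 → loss $89.
$381: outcomes coincide → loss $0.
$253: truthful payoff $0, deviation payoff −$44 → loss $44.
$352: outcomes coincide → loss $0.
$138: outcomes coincide → loss $0.
$383: outcomes coincide → loss $0.
Total loss = $89 + $44 = $133.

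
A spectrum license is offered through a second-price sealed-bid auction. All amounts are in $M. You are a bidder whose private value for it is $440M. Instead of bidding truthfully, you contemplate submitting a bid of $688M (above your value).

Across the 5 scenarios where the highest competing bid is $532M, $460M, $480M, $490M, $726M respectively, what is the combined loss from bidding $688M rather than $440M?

$202M

The deviation costs you only when the competing bid falls strictly between $440M and $688M; elsewhere both bids give the same outcome.
$532M: truthful payoff $0M, deviation payoff −$92M → loss $92M.
$460M: truthful payoff $0M, deviation payoff −$20M → loss $20M.
$480M: truthful payoff $0M, deviation payoff −$40M → loss $40M.
$490M: truthful payoff $0M, deviation payoff −$50M → loss $50M.
$726M: outcomes coincide → loss $0M.
Total loss = $92M + $20M + $40M + $50M = $202M.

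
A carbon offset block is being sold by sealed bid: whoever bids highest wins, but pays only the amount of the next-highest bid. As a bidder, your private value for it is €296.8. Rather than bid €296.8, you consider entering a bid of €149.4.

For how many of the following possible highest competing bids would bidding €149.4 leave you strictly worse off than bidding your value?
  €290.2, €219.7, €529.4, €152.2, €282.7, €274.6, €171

6

The deviation hurts exactly when the highest competing bid lies strictly between €149.4 and €296.8 — underbidding then forfeits a profitable win.
€290.2: inside the interval → strictly worse (loss €6.6).
€219.7: inside the interval → strictly worse (loss €77.1).
€529.4: above both → same outcome either way.
€152.2: inside the interval → strictly worse (loss €144.6).
€282.7: inside the interval → strictly worse (loss €14.1).
€274.6: inside the interval → strictly worse (loss €22.2).
€171: inside the interval → strictly worse (loss €125.8).
Count: 6.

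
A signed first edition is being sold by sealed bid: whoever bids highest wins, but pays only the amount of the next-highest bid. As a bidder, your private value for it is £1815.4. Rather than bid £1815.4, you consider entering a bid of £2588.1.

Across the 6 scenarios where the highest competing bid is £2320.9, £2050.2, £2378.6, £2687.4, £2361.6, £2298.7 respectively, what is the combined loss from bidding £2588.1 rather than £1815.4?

£2333

The deviation costs you only when the competing bid falls strictly between £1815.4 and £2588.1; elsewhere both bids give the same outcome.
£2320.9: truthful payoff £0, deviation payoff −£505.5 → loss £505.5.
£2050.2: truthful payoff £0, deviation payoff −£234.8 → loss £234.8.
£2378.6: truthful payoff £0, deviation payoff −£563.2 → loss £563.2.
£2687.4: outcomes coincide → loss £0.
£2361.6: truthful payoff £0, deviation payoff −£546.2 → loss £546.2.
£2298.7: truthful payoff £0, deviation payoff −£483.3 → loss £483.3.
Total loss = £505.5 + £234.8 + £563.2 + £546.2 + £483.3 = £2333.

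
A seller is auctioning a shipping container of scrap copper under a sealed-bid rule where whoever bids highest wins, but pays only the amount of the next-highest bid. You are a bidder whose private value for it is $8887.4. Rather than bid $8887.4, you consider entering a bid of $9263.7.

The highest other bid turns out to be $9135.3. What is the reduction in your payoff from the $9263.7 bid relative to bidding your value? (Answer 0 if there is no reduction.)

$247.9

Bidding your value $8887.4: you lose (since $8887.4 < $9135.3). Payoff $0.
Bidding $9263.7: you win and pay $9135.3. Payoff $8887.4 − $9135.3 = −$247.9.
The competing bid $9135.3 lies between your value and your inflated bid, so overbidding wins an item priced above your value.
Loss from deviating = $0 − (−$247.9) = $247.9.
Truthful bidding weakly dominates here: raising your bid can only win items priced above your value, and lowering it can only forfeit items priced below.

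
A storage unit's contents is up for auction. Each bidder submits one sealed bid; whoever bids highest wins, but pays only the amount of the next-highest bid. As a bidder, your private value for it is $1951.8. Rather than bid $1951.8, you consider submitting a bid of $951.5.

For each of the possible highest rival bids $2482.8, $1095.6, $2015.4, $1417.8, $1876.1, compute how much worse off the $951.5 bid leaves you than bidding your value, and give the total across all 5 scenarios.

The deviation costs you only when the competing bid falls strictly between $951.5 and $1951.8; elsewhere both bids give the same outcome.
$2482.8: outcomes coincide → loss $0.
$1095.6: truthful payoff $856.2, deviation payoff $0 → loss $856.2.
$2015.4: outcomes coincide → loss $0.
$1417.8: truthful payoff $534, deviation payoff $0 → loss $534.
$1876.1: truthful payoff $75.7, deviation payoff $0 → loss $75.7.
Total loss = $856.2 + $534 + $75.7 = $1465.9.

$1465.9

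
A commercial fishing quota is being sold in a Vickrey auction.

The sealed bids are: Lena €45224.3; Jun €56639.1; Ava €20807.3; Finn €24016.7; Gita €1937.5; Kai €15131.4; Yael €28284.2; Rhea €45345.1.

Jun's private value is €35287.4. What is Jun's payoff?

−€10057.7

Highest bid: Jun at €56639.1, so Jun wins.
Second-highest bid: Rhea at €45345.1 — that is the price the winner pays.
Jun's payoff = value − price = €35287.4 − €45345.1 = −€10057.7.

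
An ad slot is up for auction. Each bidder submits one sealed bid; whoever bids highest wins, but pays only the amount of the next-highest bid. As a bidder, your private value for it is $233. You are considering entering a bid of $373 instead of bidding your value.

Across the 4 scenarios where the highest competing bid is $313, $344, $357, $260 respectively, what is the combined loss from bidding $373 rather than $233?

$342

The deviation costs you only when the competing bid falls strictly between $233 and $373; elsewhere both bids give the same outcome.
$313: truthful payoff $0, deviation payoff −$80 → loss $80.
$344: truthful payoff $0, deviation payoff −$111 → loss $111.
$357: truthful payoff $0, deviation payoff −$124 → loss $124.
$260: truthful payoff $0, deviation payoff −$27 → loss $27.
Total loss = $80 + $111 + $124 + $27 = $342.
Truthful bidding weakly dominates here: raising your bid can only win items priced above your value, and lowering it can only forfeit items priced below.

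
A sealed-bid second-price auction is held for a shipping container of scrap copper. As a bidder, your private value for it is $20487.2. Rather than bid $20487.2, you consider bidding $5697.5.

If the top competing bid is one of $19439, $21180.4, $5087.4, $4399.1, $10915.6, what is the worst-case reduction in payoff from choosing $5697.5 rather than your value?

$19439: truthful gives $1048.2, deviation gives $0 → loss $1048.2.
$21180.4: same outcome either way → loss $0.
$5087.4: same outcome either way → loss $0.
$4399.1: same outcome either way → loss $0.
$10915.6: truthful gives $9571.6, deviation gives $0 → loss $9571.6.
Maximum loss: $9571.6.

$9571.6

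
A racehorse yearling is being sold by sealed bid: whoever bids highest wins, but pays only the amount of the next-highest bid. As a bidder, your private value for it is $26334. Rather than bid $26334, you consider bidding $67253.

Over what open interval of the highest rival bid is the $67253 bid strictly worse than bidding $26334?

If the competing bid is below $26334, both bids win at the same price — no difference.
If it is above $67253, both bids lose — no difference.
If it lies strictly between $26334 and $67253, bidding your value loses (payoff 0) while bidding $67253 wins at a price above your value (payoff negative).
So the deviation strictly hurts on the open interval ($26334, $67253).

($26334, $67253)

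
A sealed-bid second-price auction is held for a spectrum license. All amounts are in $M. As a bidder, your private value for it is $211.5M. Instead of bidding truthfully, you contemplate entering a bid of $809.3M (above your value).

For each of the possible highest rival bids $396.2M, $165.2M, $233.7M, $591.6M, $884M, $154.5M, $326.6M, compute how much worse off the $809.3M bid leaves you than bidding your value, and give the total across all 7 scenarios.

$702.1M

The deviation costs you only when the competing bid falls strictly between $211.5M and $809.3M; elsewhere both bids give the same outcome.
$396.2M: truthful payoff $0M, deviation payoff −$184.7M → loss $184.7M.
$165.2M: outcomes coincide → loss $0M.
$233.7M: truthful payoff $0M, deviation payoff −$22.2M → loss $22.2M.
$591.6M: truthful payoff $0M, deviation payoff −$380.1M → loss $380.1M.
$884M: outcomes coincide → loss $0M.
$154.5M: outcomes coincide → loss $0M.
$326.6M: truthful payoff $0M, deviation payoff −$115.1M → loss $115.1M.
Total loss = $184.7M + $22.2M + $380.1M + $115.1M = $702.1M.
Truthful bidding weakly dominates here: raising your bid can only win items priced above your value, and lowering it can only forfeit items priced below.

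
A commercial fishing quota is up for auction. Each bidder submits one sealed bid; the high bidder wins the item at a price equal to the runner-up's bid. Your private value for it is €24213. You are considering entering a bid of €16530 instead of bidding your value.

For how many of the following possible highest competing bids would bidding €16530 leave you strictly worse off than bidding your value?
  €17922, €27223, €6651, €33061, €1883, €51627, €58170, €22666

2

The deviation hurts exactly when the highest competing bid lies strictly between €16530 and €24213 — underbidding then forfeits a profitable win.
€17922: inside the interval → strictly worse (loss €6291).
€27223: above both → same outcome either way.
€6651: below both → same outcome either way.
€33061: above both → same outcome either way.
€1883: below both → same outcome either way.
€51627: above both → same outcome either way.
€58170: above both → same outcome either way.
€22666: inside the interval → strictly worse (loss €1547).
Count: 2.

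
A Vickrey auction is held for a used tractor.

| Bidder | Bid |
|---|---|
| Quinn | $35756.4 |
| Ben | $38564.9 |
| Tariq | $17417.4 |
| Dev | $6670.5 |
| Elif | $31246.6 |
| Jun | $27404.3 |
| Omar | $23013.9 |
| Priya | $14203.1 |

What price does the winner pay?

Highest bid: Ben at $38564.9, so Ben wins.
Second-highest bid: Quinn at $35756.4 — that is the price the winner pays.

$35756.4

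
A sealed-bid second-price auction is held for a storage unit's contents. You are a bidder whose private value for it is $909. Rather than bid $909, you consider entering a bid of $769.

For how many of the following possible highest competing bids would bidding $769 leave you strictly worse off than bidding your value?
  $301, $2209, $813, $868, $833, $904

The deviation hurts exactly when the highest competing bid lies strictly between $769 and $909 — underbidding then forfeits a profitable win.
$301: below both → same outcome either way.
$2209: above both → same outcome either way.
$813: inside the interval → strictly worse (loss $96).
$868: inside the interval → strictly worse (loss $41).
$833: inside the interval → strictly worse (loss $76).
$904: inside the interval → strictly worse (loss $5).
Count: 4.

4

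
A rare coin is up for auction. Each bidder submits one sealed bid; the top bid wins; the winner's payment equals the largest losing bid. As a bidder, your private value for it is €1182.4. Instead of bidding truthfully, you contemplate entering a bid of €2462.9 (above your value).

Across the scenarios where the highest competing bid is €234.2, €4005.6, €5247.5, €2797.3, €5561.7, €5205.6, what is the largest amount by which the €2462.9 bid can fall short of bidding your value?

€0

€234.2: same outcome either way → loss €0.
€4005.6: same outcome either way → loss €0.
€5247.5: same outcome either way → loss €0.
€2797.3: same outcome either way → loss €0.
€5561.7: same outcome either way → loss €0.
€5205.6: same outcome either way → loss €0.
Maximum loss: €0.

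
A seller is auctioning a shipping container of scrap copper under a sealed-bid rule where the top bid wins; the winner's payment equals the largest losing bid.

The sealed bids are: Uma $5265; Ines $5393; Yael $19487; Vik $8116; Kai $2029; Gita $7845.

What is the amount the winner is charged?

$8116

Highest bid: Yael at $19487, so Yael wins.
Second-highest bid: Vik at $8116 — that is the price the winner pays.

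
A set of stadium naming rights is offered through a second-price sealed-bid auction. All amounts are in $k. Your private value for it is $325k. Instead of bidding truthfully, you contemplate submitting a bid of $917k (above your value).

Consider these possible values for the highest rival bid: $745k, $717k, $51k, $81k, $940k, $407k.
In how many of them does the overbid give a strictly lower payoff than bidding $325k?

3

The deviation hurts exactly when the highest competing bid lies strictly between $325k and $917k — overbidding then wins at a price above your value.
$745k: inside the interval → strictly worse (loss $420k).
$717k: inside the interval → strictly worse (loss $392k).
$51k: below both → same outcome either way.
$81k: below both → same outcome either way.
$940k: above both → same outcome either way.
$407k: inside the interval → strictly worse (loss $82k).
Count: 3.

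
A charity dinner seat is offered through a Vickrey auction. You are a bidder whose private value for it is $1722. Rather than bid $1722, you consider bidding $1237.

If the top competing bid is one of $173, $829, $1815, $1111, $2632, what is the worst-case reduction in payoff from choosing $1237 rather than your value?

$173: same outcome either way → loss $0.
$829: same outcome either way → loss $0.
$1815: same outcome either way → loss $0.
$1111: same outcome either way → loss $0.
$2632: same outcome either way → loss $0.
Maximum loss: $0.

$0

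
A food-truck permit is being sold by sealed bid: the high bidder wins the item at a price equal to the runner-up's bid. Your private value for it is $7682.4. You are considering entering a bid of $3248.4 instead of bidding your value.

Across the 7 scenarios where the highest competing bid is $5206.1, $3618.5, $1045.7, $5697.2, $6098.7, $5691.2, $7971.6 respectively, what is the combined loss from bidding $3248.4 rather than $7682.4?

The deviation costs you only when the competing bid falls strictly between $3248.4 and $7682.4; elsewhere both bids give the same outcome.
$5206.1: truthful payoff $2476.3, deviation payoff $0 → loss $2476.3.
$3618.5: truthful payoff $4063.9, deviation payoff $0 → loss $4063.9.
$1045.7: outcomes coincide → loss $0.
$5697.2: truthful payoff $1985.2, deviation payoff $0 → loss $1985.2.
$6098.7: truthful payoff $1583.7, deviation payoff $0 → loss $1583.7.
$5691.2: truthful payoff $1991.2, deviation payoff $0 → loss $1991.2.
$7971.6: outcomes coincide → loss $0.
Total loss = $2476.3 + $4063.9 + $1985.2 + $1583.7 + $1991.2 = $12100.3.

$12100.3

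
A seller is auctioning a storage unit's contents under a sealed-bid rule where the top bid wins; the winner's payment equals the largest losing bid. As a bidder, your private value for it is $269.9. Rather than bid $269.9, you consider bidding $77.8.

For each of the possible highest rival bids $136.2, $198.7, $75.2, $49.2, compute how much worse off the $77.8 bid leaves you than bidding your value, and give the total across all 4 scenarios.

The deviation costs you only when the competing bid falls strictly between $77.8 and $269.9; elsewhere both bids give the same outcome.
$136.2: truthful payoff $133.7, deviation payoff $0 → loss $133.7.
$198.7: truthful payoff $71.2, deviation payoff $0 → loss $71.2.
$75.2: outcomes coincide → loss $0.
$49.2: outcomes coincide → loss $0.
Total loss = $133.7 + $71.2 = $204.9.

$204.9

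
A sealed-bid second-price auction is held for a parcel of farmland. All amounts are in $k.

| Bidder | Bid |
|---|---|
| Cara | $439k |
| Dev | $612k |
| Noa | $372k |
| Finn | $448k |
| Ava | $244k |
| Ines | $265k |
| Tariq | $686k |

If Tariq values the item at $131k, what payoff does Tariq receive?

Highest bid: Tariq at $686k, so Tariq wins.
Second-highest bid: Dev at $612k — that is the price the winner pays.
Tariq's payoff = value − price = $131k − $612k = −$481k.

−$481k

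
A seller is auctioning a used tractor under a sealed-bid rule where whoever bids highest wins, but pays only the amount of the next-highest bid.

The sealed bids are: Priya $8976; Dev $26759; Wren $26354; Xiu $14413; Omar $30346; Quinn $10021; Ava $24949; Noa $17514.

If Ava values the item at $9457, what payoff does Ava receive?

Highest bid: Omar at $30346, so Omar wins.
Second-highest bid: Dev at $26759 — that is the price the winner pays.
Ava did not win, so Ava pays nothing and receives nothing: payoff $0.

$0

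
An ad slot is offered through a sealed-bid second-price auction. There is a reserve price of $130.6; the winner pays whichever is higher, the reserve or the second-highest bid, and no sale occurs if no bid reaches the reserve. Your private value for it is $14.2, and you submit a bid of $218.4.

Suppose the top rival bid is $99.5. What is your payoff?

−$116.4

Your bid $218.4 is the highest and exceeds the reserve.
Price = max(second-highest bid, reserve) = max($99.5, $130.6) = $130.6.
Payoff = $14.2 − $130.6 = −$116.4.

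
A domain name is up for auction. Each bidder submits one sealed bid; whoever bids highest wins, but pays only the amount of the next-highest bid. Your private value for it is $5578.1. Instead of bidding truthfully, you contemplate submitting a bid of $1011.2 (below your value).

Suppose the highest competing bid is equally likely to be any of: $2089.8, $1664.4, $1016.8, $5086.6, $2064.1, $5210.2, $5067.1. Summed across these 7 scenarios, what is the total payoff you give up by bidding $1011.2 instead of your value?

$16847.7

The deviation costs you only when the competing bid falls strictly between $1011.2 and $5578.1; elsewhere both bids give the same outcome.
$2089.8: truthful payoff $3488.3, deviation payoff $0 → loss $3488.3.
$1664.4: truthful payoff $3913.7, deviation payoff $0 → loss $3913.7.
$1016.8: truthful payoff $4561.3, deviation payoff $0 → loss $4561.3.
$5086.6: truthful payoff $491.5, deviation payoff $0 → loss $491.5.
$2064.1: truthful payoff $3514, deviation payoff $0 → loss $3514.
$5210.2: truthful payoff $367.9, deviation payoff $0 → loss $367.9.
$5067.1: truthful payoff $511, deviation payoff $0 → loss $511.
Total loss = $3488.3 + $3913.7 + $4561.3 + $491.5 + $3514 + $367.9 + $511 = $16847.7.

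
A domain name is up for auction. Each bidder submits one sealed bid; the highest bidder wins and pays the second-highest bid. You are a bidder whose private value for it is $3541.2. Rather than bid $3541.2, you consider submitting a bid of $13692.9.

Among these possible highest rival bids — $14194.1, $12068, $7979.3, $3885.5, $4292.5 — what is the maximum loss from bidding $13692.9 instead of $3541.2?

$14194.1: same outcome either way → loss $0.
$12068: truthful gives $0, deviation gives −$8526.8 → loss $8526.8.
$7979.3: truthful gives $0, deviation gives −$4438.1 → loss $4438.1.
$3885.5: truthful gives $0, deviation gives −$344.3 → loss $344.3.
$4292.5: truthful gives $0, deviation gives −$751.3 → loss $751.3.
Maximum loss: $8526.8.

$8526.8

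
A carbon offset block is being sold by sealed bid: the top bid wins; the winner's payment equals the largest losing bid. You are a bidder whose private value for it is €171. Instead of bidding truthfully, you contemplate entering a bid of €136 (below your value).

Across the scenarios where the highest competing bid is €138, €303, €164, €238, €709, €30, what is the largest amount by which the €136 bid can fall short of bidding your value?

€138: truthful gives €33, deviation gives €0 → loss €33.
€303: same outcome either way → loss €0.
€164: truthful gives €7, deviation gives €0 → loss €7.
€238: same outcome either way → loss €0.
€709: same outcome either way → loss €0.
€30: same outcome either way → loss €0.
Maximum loss: €33.

€33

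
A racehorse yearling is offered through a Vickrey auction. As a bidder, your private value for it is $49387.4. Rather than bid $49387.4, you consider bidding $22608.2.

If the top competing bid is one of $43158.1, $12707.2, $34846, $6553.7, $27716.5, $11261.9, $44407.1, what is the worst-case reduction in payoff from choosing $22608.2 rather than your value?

$43158.1: truthful gives $6229.3, deviation gives $0 → loss $6229.3.
$12707.2: same outcome either way → loss $0.
$34846: truthful gives $14541.4, deviation gives $0 → loss $14541.4.
$6553.7: same outcome either way → loss $0.
$27716.5: truthful gives $21670.9, deviation gives $0 → loss $21670.9.
$11261.9: same outcome either way → loss $0.
$44407.1: truthful gives $4980.3, deviation gives $0 → loss $4980.3.
Maximum loss: $21670.9.

$21670.9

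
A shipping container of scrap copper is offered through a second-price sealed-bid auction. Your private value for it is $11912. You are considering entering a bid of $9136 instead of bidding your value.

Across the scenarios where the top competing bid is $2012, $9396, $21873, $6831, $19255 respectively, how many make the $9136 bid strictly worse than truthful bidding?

The deviation hurts exactly when the highest competing bid lies strictly between $9136 and $11912 — underbidding then forfeits a profitable win.
$2012: below both → same outcome either way.
$9396: inside the interval → strictly worse (loss $2516).
$21873: above both → same outcome either way.
$6831: below both → same outcome either way.
$19255: above both → same outcome either way.
Count: 1.

1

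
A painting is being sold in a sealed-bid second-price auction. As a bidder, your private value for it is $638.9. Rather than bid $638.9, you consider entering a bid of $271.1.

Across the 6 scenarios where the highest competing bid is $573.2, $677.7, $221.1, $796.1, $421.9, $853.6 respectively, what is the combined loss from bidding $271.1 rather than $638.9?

$282.7

The deviation costs you only when the competing bid falls strictly between $271.1 and $638.9; elsewhere both bids give the same outcome.
$573.2: truthful payoff $65.7, deviation payoff $0 → loss $65.7.
$677.7: outcomes coincide → loss $0.
$221.1: outcomes coincide → loss $0.
$796.1: outcomes coincide → loss $0.
$421.9: truthful payoff $217, deviation payoff $0 → loss $217.
$853.6: outcomes coincide → loss $0.
Total loss = $65.7 + $217 = $282.7.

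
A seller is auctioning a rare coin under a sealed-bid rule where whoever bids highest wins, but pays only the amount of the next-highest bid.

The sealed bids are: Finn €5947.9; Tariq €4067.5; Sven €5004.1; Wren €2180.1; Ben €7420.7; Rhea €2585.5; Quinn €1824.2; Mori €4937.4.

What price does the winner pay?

€5947.9

Highest bid: Ben at €7420.7, so Ben wins.
Second-highest bid: Finn at €5947.9 — that is the price the winner pays.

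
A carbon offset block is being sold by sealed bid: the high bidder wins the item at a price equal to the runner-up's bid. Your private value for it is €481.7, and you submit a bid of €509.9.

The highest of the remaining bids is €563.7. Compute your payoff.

€0

Your bid €509.9 is below the highest competing bid €563.7, so you lose.
A losing bidder pays nothing and receives nothing: payoff = €0.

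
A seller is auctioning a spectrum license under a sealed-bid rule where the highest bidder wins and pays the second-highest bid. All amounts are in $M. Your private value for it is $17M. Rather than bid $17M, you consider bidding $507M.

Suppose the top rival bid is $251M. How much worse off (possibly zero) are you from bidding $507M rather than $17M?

$234M

Bidding your value $17M: you lose (since $17M < $251M). Payoff $0M.
Bidding $507M: you win and pay $251M. Payoff $17M − $251M = −$234M.
The competing bid $251M lies between your value and your inflated bid, so overbidding wins an item priced above your value.
Loss from deviating = $0M − (−$234M) = $234M.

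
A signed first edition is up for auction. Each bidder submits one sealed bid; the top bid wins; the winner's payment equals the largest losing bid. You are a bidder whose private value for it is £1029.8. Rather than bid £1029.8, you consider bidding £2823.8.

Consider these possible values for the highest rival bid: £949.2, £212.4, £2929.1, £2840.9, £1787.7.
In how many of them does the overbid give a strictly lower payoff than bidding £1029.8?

The deviation hurts exactly when the highest competing bid lies strictly between £1029.8 and £2823.8 — overbidding then wins at a price above your value.
£949.2: below both → same outcome either way.
£212.4: below both → same outcome either way.
£2929.1: above both → same outcome either way.
£2840.9: above both → same outcome either way.
£1787.7: inside the interval → strictly worse (loss £757.9).
Count: 1.

1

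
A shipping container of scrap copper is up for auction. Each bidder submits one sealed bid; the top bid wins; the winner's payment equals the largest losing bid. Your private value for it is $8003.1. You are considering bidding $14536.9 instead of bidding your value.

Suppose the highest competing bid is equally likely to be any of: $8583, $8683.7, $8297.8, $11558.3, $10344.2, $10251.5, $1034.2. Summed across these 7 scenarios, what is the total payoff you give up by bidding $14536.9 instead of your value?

The deviation costs you only when the competing bid falls strictly between $8003.1 and $14536.9; elsewhere both bids give the same outcome.
$8583: truthful payoff $0, deviation payoff −$579.9 → loss $579.9.
$8683.7: truthful payoff $0, deviation payoff −$680.6 → loss $680.6.
$8297.8: truthful payoff $0, deviation payoff −$294.7 → loss $294.7.
$11558.3: truthful payoff $0, deviation payoff −$3555.2 → loss $3555.2.
$10344.2: truthful payoff $0, deviation payoff −$2341.1 → loss $2341.1.
$10251.5: truthful payoff $0, deviation payoff −$2248.4 → loss $2248.4.
$1034.2: outcomes coincide → loss $0.
Total loss = $579.9 + $680.6 + $294.7 + $3555.2 + $2341.1 + $2248.4 = $9699.9.
Because the price is fixed by the runner-up's bid, deviating from your value can only change a good outcome into a bad one — never the reverse.

$9699.9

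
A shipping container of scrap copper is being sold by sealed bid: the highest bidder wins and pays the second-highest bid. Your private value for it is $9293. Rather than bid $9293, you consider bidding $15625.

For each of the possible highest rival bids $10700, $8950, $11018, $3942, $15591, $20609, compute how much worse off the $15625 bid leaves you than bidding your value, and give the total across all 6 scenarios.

The deviation costs you only when the competing bid falls strictly between $9293 and $15625; elsewhere both bids give the same outcome.
$10700: truthful payoff $0, deviation payoff −$1407 → loss $1407.
$8950: outcomes coincide → loss $0.
$11018: truthful payoff $0, deviation payoff −$1725 → loss $1725.
$3942: outcomes coincide → loss $0.
$15591: truthful payoff $0, deviation payoff −$6298 → loss $6298.
$20609: outcomes coincide → loss $0.
Total loss = $1407 + $1725 + $6298 = $9430.

$9430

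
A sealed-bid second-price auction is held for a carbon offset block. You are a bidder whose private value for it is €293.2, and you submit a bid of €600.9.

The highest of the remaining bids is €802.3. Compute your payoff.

Your bid €600.9 is below the highest competing bid €802.3, so you lose.
A losing bidder pays nothing and receives nothing: payoff = €0.

€0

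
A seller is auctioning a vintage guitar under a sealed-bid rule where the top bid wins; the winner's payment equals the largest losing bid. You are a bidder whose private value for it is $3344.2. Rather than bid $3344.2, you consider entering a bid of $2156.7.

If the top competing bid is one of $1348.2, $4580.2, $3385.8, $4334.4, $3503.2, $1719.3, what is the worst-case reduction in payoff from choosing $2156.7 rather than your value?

$1348.2: same outcome either way → loss $0.
$4580.2: same outcome either way → loss $0.
$3385.8: same outcome either way → loss $0.
$4334.4: same outcome either way → loss $0.
$3503.2: same outcome either way → loss $0.
$1719.3: same outcome either way → loss $0.
Maximum loss: $0.

$0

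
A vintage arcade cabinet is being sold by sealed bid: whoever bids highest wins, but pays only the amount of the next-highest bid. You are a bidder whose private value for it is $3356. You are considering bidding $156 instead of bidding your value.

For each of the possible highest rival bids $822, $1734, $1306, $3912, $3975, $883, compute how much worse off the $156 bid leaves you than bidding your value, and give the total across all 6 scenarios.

The deviation costs you only when the competing bid falls strictly between $156 and $3356; elsewhere both bids give the same outcome.
$822: truthful payoff $2534, deviation payoff $0 → loss $2534.
$1734: truthful payoff $1622, deviation payoff $0 → loss $1622.
$1306: truthful payoff $2050, deviation payoff $0 → loss $2050.
$3912: outcomes coincide → loss $0.
$3975: outcomes coincide → loss $0.
$883: truthful payoff $2473, deviation payoff $0 → loss $2473.
Total loss = $2534 + $1622 + $2050 + $2473 = $8679.

$8679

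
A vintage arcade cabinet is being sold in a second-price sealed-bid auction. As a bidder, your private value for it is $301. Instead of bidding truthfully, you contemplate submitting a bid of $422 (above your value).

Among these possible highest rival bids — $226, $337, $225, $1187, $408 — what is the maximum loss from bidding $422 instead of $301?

$107

$226: same outcome either way → loss $0.
$337: truthful gives $0, deviation gives −$36 → loss $36.
$225: same outcome either way → loss $0.
$1187: same outcome either way → loss $0.
$408: truthful gives $0, deviation gives −$107 → loss $107.
Maximum loss: $107.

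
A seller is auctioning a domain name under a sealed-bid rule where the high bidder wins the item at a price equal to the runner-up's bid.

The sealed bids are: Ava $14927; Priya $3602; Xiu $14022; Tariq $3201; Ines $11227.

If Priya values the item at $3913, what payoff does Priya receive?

Highest bid: Ava at $14927, so Ava wins.
Second-highest bid: Xiu at $14022 — that is the price the winner pays.
Priya did not win, so Priya pays nothing and receives nothing: payoff $0.

$0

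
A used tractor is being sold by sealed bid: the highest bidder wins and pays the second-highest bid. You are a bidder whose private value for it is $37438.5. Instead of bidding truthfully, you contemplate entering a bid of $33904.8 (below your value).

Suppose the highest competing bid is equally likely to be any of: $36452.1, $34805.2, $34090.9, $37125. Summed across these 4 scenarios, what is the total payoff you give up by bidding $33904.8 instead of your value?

$7280.8

The deviation costs you only when the competing bid falls strictly between $33904.8 and $37438.5; elsewhere both bids give the same outcome.
$36452.1: truthful payoff $986.4, deviation payoff $0 → loss $986.4.
$34805.2: truthful payoff $2633.3, deviation payoff $0 → loss $2633.3.
$34090.9: truthful payoff $3347.6, deviation payoff $0 → loss $3347.6.
$37125: truthful payoff $313.5, deviation payoff $0 → loss $313.5.
Total loss = $986.4 + $2633.3 + $3347.6 + $313.5 = $7280.8.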